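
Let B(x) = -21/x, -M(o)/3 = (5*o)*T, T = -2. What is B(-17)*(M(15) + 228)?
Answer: 14238/17 ≈ 837.53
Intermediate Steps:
M(o) = 30*o (M(o) = -3*5*o*(-2) = -(-30)*o = 30*o)
B(-17)*(M(15) + 228) = (-21/(-17))*(30*15 + 228) = (-21*(-1/17))*(450 + 228) = (21/17)*678 = 14238/17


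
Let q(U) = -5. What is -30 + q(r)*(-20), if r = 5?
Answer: 70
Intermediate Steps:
-30 + q(r)*(-20) = -30 - 5*(-20) = -30 + 100 = 70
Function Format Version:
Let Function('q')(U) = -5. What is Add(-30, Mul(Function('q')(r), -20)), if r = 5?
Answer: 70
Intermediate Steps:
Add(-30, Mul(Function('q')(r), -20)) = Add(-30, Mul(-5, -20)) = Add(-30, 100) = 70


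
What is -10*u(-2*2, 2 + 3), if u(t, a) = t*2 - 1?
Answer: 90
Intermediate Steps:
u(t, a) = -1 + 2*t (u(t, a) = 2*t - 1 = -1 + 2*t)
-10*u(-2*2, 2 + 3) = -10*(-1 + 2*(-2*2)) = -10*(-1 + 2*(-4)) = -10*(-1 - 8) = -10*(-9) = 90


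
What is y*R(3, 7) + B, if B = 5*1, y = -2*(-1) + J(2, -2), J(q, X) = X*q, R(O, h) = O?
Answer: -1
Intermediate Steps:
y = -2 (y = -2*(-1) - 2*2 = 2 - 4 = -2)
B = 5
y*R(3, 7) + B = -2*3 + 5 = -6 + 5 = -1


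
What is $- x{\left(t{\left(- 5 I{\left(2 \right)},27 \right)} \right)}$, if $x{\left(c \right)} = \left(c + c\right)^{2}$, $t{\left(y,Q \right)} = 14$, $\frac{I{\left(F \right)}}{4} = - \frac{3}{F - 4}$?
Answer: $-784$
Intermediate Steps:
$I{\left(F \right)} = - \frac{12}{-4 + F}$ ($I{\left(F \right)} = 4 \left(- \frac{3}{F - 4}\right) = 4 \left(- \frac{3}{-4 + F}\right) = - \frac{12}{-4 + F}$)
$x{\left(c \right)} = 4 c^{2}$ ($x{\left(c \right)} = \left(2 c\right)^{2} = 4 c^{2}$)
$- x{\left(t{\left(- 5 I{\left(2 \right)},27 \right)} \right)} = - 4 \cdot 14^{2} = - 4 \cdot 196 = \left(-1\right) 784 = -784$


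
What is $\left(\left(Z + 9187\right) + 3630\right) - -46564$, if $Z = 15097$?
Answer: $74478$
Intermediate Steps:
$\left(\left(Z + 9187\right) + 3630\right) - -46564 = \left(\left(15097 + 9187\right) + 3630\right) - -46564 = \left(24284 + 3630\right) + 46564 = 27914 + 46564 = 74478$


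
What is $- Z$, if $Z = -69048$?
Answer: $69048$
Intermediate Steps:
$- Z = \left(-1\right) \left(-69048\right) = 69048$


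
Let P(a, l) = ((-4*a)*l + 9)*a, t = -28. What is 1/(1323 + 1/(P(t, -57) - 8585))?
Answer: 169915/224797546 ≈ 0.00075586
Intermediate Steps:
P(a, l) = a*(9 - 4*a*l) (P(a, l) = (-4*a*l + 9)*a = (9 - 4*a*l)*a = a*(9 - 4*a*l))
1/(1323 + 1/(P(t, -57) - 8585)) = 1/(1323 + 1/(-28*(9 - 4*(-28)*(-57)) - 8585)) = 1/(1323 + 1/(-28*(9 - 6384) - 8585)) = 1/(1323 + 1/(-28*(-6375) - 8585)) = 1/(1323 + 1/(178500 - 8585)) = 1/(1323 + 1/169915) = 1/(224797546/169915) = 169915/224797546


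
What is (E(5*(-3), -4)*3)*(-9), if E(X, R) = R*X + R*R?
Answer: -2052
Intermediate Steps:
E(X, R) = R² + R*X (E(X, R) = R*X + R² = R² + R*X)
(E(5*(-3), -4)*3)*(-9) = (-4*(-4 + 5*(-3))*3)*(-9) = (-4*(-4 - 15)*3)*(-9) = (-4*(-19)*3)*(-9) = (76*3)*(-9) = 228*(-9) = -2052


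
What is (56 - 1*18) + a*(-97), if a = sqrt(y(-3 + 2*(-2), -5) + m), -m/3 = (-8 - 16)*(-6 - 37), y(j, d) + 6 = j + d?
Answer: 38 - 291*I*sqrt(346) ≈ 38.0 - 5412.9*I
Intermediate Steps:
y(j, d) = -6 + d + j (y(j, d) = -6 + (j + d) = -6 + (d + j) = -6 + d + j)
m = -3096 (m = -3*(-8 - 16)*(-6 - 37) = -(-72)*(-43) = -3*1032 = -3096)
a = 3*I*sqrt(346) (a = sqrt((-6 - 5 + (-3 + 2*(-2))) - 3096) = sqrt((-6 - 5 + (-3 - 4)) - 3096) = sqrt((-6 - 5 - 7) - 3096) = sqrt(-18 - 3096) = sqrt(-3114) = 3*I*sqrt(346) ≈ 55.803*I)
(56 - 1*18) + a*(-97) = (56 - 1*18) + (3*I*sqrt(346))*(-97) = (56 - 18) - 291*I*sqrt(346) = 38 - 291*I*sqrt(346)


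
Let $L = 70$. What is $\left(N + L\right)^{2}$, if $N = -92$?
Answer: $484$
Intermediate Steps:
$\left(N + L\right)^{2} = \left(-92 + 70\right)^{2} = \left(-22\right)^{2} = 484$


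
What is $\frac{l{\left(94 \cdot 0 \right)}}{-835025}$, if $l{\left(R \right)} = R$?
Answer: $0$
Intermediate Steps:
$\frac{l{\left(94 \cdot 0 \right)}}{-835025} = \frac{94 \cdot 0}{-835025} = 0 \left(- \frac{1}{835025}\right) = 0$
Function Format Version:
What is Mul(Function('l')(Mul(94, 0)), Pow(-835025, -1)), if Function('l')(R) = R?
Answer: 0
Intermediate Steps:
Mul(Function('l')(Mul(94, 0)), Pow(-835025, -1)) = Mul(Mul(94, 0), Pow(-835025, -1)) = Mul(0, Rational(-1, 835025)) = 0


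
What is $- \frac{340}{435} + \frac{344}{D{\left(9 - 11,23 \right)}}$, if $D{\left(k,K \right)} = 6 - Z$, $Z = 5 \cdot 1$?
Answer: $\frac{29860}{87} \approx 343.22$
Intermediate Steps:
$Z = 5$
$D{\left(k,K \right)} = 1$ ($D{\left(k,K \right)} = 6 - 5 = 1$)
$- \frac{340}{435} + \frac{344}{D{\left(9 - 11,23 \right)}} = - \frac{340}{435} + \frac{344}{1} = \left(-340\right) \frac{1}{435} + 344 \cdot 1 = - \frac{68}{87} + 344 = \frac{29860}{87}$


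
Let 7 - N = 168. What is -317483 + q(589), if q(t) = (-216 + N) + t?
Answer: -317271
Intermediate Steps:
N = -161 (N = 7 - 1*168 = 7 - 168 = -161)
q(t) = -377 + t (q(t) = (-216 - 161) + t = -377 + t)
-317483 + q(589) = -317483 + (-377 + 589) = -317483 + 212 = -317271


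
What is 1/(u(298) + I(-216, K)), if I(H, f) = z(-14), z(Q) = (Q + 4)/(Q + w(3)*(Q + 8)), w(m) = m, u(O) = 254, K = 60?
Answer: 16/4069 ≈ 0.0039322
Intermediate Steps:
z(Q) = (4 + Q)/(24 + 4*Q) (z(Q) = (Q + 4)/(Q + 3*(Q + 8)) = (4 + Q)/(Q + 3*(8 + Q)) = (4 + Q)/(Q + (24 + 3*Q)) = (4 + Q)/(24 + 4*Q))
I(H, f) = 5/16 (I(H, f) = (4 - 14)/(4*(6 - 14)) = (1/4)*(-10)/(-8) = (1/4)*(-1/8)*(-10) = 5/16)
1/(u(298) + I(-216, K)) = 1/(254 + 5/16) = 1/(4069/16) = 16/4069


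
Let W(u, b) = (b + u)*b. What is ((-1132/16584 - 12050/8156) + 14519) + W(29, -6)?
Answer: 60779753276/4226847 ≈ 14379.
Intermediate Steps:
W(u, b) = b*(b + u)
((-1132/16584 - 12050/8156) + 14519) + W(29, -6) = ((-1132/16584 - 12050/8156) + 14519) - 6*(-6 + 29) = ((-1132*1/16584 - 12050*1/8156) + 14519) - 6*23 = ((-283/4146 - 6025/4078) + 14519) - 138 = (-6533431/4226847 + 14519) - 138 = 61363058162/4226847 - 138 = 60779753276/4226847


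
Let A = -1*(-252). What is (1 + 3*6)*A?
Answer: 4788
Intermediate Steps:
A = 252
(1 + 3*6)*A = (1 + 3*6)*252 = (1 + 18)*252 = 19*252 = 4788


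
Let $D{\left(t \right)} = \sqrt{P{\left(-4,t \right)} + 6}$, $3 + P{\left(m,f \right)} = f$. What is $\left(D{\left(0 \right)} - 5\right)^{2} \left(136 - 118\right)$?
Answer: $504 - 180 \sqrt{3} \approx 192.23$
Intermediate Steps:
$P{\left(m,f \right)} = -3 + f$
$D{\left(t \right)} = \sqrt{3 + t}$ ($D{\left(t \right)} = \sqrt{\left(-3 + t\right) + 6} = \sqrt{3 + t}$)
$\left(D{\left(0 \right)} - 5\right)^{2} \left(136 - 118\right) = \left(\sqrt{3 + 0} - 5\right)^{2} \left(136 - 118\right) = \left(\sqrt{3} - 5\right)^{2} \cdot 18 = \left(-5 + \sqrt{3}\right)^{2} \cdot 18 = 18 \left(-5 + \sqrt{3}\right)^{2}$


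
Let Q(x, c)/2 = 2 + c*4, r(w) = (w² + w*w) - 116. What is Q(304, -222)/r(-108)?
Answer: -443/5803 ≈ -0.076340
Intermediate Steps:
r(w) = -116 + 2*w² (r(w) = (w² + w²) - 116 = 2*w² - 116 = -116 + 2*w²)
Q(x, c) = 4 + 8*c (Q(x, c) = 2*(2 + c*4) = 2*(2 + 4*c) = 4 + 8*c)
Q(304, -222)/r(-108) = (4 + 8*(-222))/(-116 + 2*(-108)²) = (4 - 1776)/(-116 + 2*11664) = -1772/(-116 + 23328) = -1772/23212 = -1772*1/23212 = -443/5803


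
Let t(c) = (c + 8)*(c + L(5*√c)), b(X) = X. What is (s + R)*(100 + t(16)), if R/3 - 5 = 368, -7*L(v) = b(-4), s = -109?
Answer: 3518840/7 ≈ 5.0269e+5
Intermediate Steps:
L(v) = 4/7 (L(v) = -⅐*(-4) = 4/7)
t(c) = (8 + c)*(4/7 + c) (t(c) = (c + 8)*(c + 4/7) = (8 + c)*(4/7 + c))
R = 1119 (R = 15 + 3*368 = 15 + 1104 = 1119)
(s + R)*(100 + t(16)) = (-109 + 1119)*(100 + (32/7 + 16² + (60/7)*16)) = 1010*(100 + (32/7 + 256 + 960/7)) = 1010*(100 + 2784/7) = 1010*(3484/7) = 3518840/7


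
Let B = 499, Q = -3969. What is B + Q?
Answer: -3470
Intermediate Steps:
B + Q = 499 - 3969 = -3470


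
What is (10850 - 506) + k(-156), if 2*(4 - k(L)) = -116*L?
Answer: 1300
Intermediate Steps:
k(L) = 4 + 58*L (k(L) = 4 - (-58)*L = 4 + 58*L)
(10850 - 506) + k(-156) = (10850 - 506) + (4 + 58*(-156)) = 10344 + (4 - 9048) = 10344 - 9044 = 1300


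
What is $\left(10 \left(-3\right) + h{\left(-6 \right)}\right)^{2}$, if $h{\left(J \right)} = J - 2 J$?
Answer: $576$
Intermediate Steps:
$h{\left(J \right)} = - J$ ($h{\left(J \right)} = J - 2 J = - J$)
$\left(10 \left(-3\right) + h{\left(-6 \right)}\right)^{2} = \left(10 \left(-3\right) - -6\right)^{2} = \left(-30 + 6\right)^{2} = \left(-24\right)^{2} = 576$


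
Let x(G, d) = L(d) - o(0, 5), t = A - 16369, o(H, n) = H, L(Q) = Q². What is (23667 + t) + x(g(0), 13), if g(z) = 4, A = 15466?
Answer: 22933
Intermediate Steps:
t = -903 (t = 15466 - 16369 = -903)
x(G, d) = d² (x(G, d) = d² - 1*0 = d² + 0 = d²)
(23667 + t) + x(g(0), 13) = (23667 - 903) + 13² = 22764 + 169 = 22933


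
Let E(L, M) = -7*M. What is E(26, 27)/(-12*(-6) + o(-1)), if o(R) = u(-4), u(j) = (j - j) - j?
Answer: -189/76 ≈ -2.4868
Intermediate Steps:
u(j) = -j (u(j) = 0 - j = -j)
o(R) = 4 (o(R) = -1*(-4) = 4)
E(26, 27)/(-12*(-6) + o(-1)) = (-7*27)/(-12*(-6) + 4) = -189/(72 + 4) = -189/76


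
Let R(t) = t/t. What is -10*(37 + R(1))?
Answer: -380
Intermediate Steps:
R(t) = 1
-10*(37 + R(1)) = -10*(37 + 1) = -10*38 = -380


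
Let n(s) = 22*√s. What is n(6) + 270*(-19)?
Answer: -5130 + 22*√6 ≈ -5076.1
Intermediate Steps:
n(6) + 270*(-19) = 22*√6 + 270*(-19) = 22*√6 - 5130 = -5130 + 22*√6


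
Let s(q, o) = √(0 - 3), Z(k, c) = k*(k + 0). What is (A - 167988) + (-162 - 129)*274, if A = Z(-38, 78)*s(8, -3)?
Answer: -247722 + 1444*I*√3 ≈ -2.4772e+5 + 2501.1*I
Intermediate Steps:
Z(k, c) = k² (Z(k, c) = k*k = k²)
s(q, o) = I*√3 (s(q, o) = √(-3) = I*√3)
A = 1444*I*√3 (A = (-38)²*(I*√3) = 1444*(I*√3) = 1444*I*√3 ≈ 2501.1*I)
(A - 167988) + (-162 - 129)*274 = (1444*I*√3 - 167988) + (-162 - 129)*274 = (-167988 + 1444*I*√3) - 291*274 = (-167988 + 1444*I*√3) - 79734 = -247722 + 1444*I*√3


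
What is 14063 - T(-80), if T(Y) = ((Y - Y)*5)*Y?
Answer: 14063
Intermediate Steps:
T(Y) = 0 (T(Y) = (0*5)*Y = 0*Y = 0)
14063 - T(-80) = 14063 - 1*0 = 14063 + 0 = 14063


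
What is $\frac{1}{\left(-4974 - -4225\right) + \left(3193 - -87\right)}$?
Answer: $\frac{1}{2531} \approx 0.0003951$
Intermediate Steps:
$\frac{1}{\left(-4974 - -4225\right) + \left(3193 - -87\right)} = \frac{1}{\left(-4974 + 4225\right) + \left(3193 + 87\right)} = \frac{1}{-749 + 3280} = \frac{1}{2531}$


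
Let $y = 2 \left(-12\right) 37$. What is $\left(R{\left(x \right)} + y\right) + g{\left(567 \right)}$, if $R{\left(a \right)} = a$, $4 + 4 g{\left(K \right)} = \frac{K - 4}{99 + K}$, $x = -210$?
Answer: $- \frac{2927173}{2664} \approx -1098.8$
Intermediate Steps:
$g{\left(K \right)} = -1 + \frac{-4 + K}{4 \left(99 + K\right)}$ ($g{\left(K \right)} = -1 + \frac{\left(K - 4\right) \frac{1}{99 + K}}{4} = -1 + \frac{\left(-4 + K\right) \frac{1}{99 + K}}{4} = -1 + \frac{\frac{1}{99 + K} \left(-4 + K\right)}{4} = -1 + \frac{-4 + K}{4 \left(99 + K\right)}$)
$y = -888$ ($y = \left(-24\right) 37 = -888$)
$\left(R{\left(x \right)} + y\right) + g{\left(567 \right)} = \left(-210 - 888\right) + \frac{-400 - 1701}{4 \left(99 + 567\right)} = -1098 + \frac{-400 - 1701}{4 \cdot 666} = -1098 + \frac{1}{4} \cdot \frac{1}{666} \left(-2101\right) = -1098 - \frac{2101}{2664} = - \frac{2927173}{2664}$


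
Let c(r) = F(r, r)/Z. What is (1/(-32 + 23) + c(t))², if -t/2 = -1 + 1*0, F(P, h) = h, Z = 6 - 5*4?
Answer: 256/3969 ≈ 0.064500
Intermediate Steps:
Z = -14 (Z = 6 - 20 = -14)
t = 2 (t = -2*(-1 + 1*0) = -2*(-1 + 0) = -2*(-1) = 2)
c(r) = -r/14 (c(r) = r/(-14) = r*(-1/14) = -r/14)
(1/(-32 + 23) + c(t))² = (1/(-32 + 23) - 1/14*2)² = (1/(-9) - ⅐)² = (-⅑ - ⅐)² = (-16/63)² = 256/3969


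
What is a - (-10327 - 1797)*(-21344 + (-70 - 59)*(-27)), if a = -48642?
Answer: -216595406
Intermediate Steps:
a - (-10327 - 1797)*(-21344 + (-70 - 59)*(-27)) = -48642 - (-10327 - 1797)*(-21344 + (-70 - 59)*(-27)) = -48642 - (-12124)*(-21344 - 129*(-27)) = -48642 - (-12124)*(-21344 + 3483) = -48642 - (-12124)*(-17861) = -48642 - 1*216546764 = -48642 - 216546764 = -216595406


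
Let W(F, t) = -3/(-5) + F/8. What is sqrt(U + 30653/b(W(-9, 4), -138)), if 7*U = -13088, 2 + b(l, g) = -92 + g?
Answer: I*sqrt(1569442)/28 ≈ 44.742*I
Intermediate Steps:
W(F, t) = 3/5 + F/8 (W(F, t) = -3*(-1/5) + F*(1/8) = 3/5 + F/8)
b(l, g) = -94 + g (b(l, g) = -2 + (-92 + g) = -94 + g)
U = -13088/7 (U = (1/7)*(-13088) = -13088/7 ≈ -1869.7)
sqrt(U + 30653/b(W(-9, 4), -138)) = sqrt(-13088/7 + 30653/(-94 - 138)) = sqrt(-13088/7 + 30653/(-232)) = sqrt(-13088/7 + 30653*(-1/232)) = sqrt(-13088/7 - 1057/8) = sqrt(-112103/56) = I*sqrt(1569442)/28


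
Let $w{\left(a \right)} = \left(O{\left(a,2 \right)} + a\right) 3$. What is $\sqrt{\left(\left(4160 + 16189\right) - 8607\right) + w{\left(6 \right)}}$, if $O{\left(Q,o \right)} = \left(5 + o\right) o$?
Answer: $\sqrt{11802} \approx 108.64$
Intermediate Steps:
$O{\left(Q,o \right)} = o \left(5 + o\right)$
$w{\left(a \right)} = 42 + 3 a$ ($w{\left(a \right)} = \left(2 \left(5 + 2\right) + a\right) 3 = \left(2 \cdot 7 + a\right) 3 = \left(14 + a\right) 3 = 42 + 3 a$)
$\sqrt{\left(\left(4160 + 16189\right) - 8607\right) + w{\left(6 \right)}} = \sqrt{\left(\left(4160 + 16189\right) - 8607\right) + \left(42 + 3 \cdot 6\right)} = \sqrt{\left(20349 - 8607\right) + \left(42 + 18\right)} = \sqrt{11742 + 60} = \sqrt{11802}$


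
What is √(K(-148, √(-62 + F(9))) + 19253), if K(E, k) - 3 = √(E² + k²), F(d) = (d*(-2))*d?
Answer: 2*√(4814 + √1355) ≈ 139.30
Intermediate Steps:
F(d) = -2*d² (F(d) = (-2*d)*d = -2*d²)
K(E, k) = 3 + √(E² + k²)
√(K(-148, √(-62 + F(9))) + 19253) = √((3 + √((-148)² + (√(-62 - 2*9²))²)) + 19253) = √((3 + √(21904 + (√(-62 - 2*81))²)) + 19253) = √((3 + √(21904 + (√(-62 - 162))²)) + 19253) = √((3 + √(21904 + (√(-224))²)) + 19253) = √((3 + √(21904 + (4*I*√14)²)) + 19253) = √((3 + √(21904 - 224)) + 19253) = √((3 + √21680) + 19253) = √((3 + 4*√1355) + 19253) = √(19256 + 4*√1355)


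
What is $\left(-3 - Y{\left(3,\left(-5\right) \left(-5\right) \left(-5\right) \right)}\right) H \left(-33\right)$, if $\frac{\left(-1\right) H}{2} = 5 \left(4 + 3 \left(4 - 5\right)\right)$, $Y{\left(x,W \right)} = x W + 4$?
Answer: $121440$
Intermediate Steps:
$Y{\left(x,W \right)} = 4 + W x$ ($Y{\left(x,W \right)} = W x + 4 = 4 + W x$)
$H = -10$ ($H = - 2 \cdot 5 \left(4 + 3 \left(4 - 5\right)\right) = - 2 \cdot 5 \left(4 + 3 \left(-1\right)\right) = - 2 \cdot 5 \left(4 - 3\right) = - 2 \cdot 5 \cdot 1 = \left(-2\right) 5 = -10$)
$\left(-3 - Y{\left(3,\left(-5\right) \left(-5\right) \left(-5\right) \right)}\right) H \left(-33\right) = \left(-3 - \left(4 + \left(-5\right) \left(-5\right) \left(-5\right) 3\right)\right) \left(-10\right) \left(-33\right) = \left(-3 - \left(4 + 25 \left(-5\right) 3\right)\right) \left(-10\right) \left(-33\right) = \left(-3 - \left(4 - 375\right)\right) \left(-10\right) \left(-33\right) = \left(-3 - -371\right) \left(-10\right) \left(-33\right) = \left(-3 + 371\right) \left(-10\right) \left(-33\right) = 368 \left(-10\right) \left(-33\right) = \left(-3680\right) \left(-33\right) = 121440$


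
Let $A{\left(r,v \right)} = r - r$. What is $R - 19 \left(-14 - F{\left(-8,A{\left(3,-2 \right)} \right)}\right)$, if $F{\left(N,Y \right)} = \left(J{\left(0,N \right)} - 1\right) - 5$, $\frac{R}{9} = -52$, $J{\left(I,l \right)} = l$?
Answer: $-468$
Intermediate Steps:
$R = -468$ ($R = 9 \left(-52\right) = -468$)
$A{\left(r,v \right)} = 0$
$F{\left(N,Y \right)} = -6 + N$ ($F{\left(N,Y \right)} = \left(N - 1\right) - 5 = \left(-1 + N\right) - 5 = -6 + N$)
$R - 19 \left(-14 - F{\left(-8,A{\left(3,-2 \right)} \right)}\right) = -468 - 19 \left(-14 - \left(-6 - 8\right)\right) = -468 - 19 \left(-14 - -14\right) = -468 - 19 \left(-14 + 14\right) = -468 - 0 = -468 + 0 = -468$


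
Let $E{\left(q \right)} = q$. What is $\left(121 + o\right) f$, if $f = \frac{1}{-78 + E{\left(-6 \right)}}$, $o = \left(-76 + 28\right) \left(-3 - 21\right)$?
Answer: $- \frac{1273}{84} \approx -15.155$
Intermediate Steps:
$o = 1152$ ($o = \left(-48\right) \left(-24\right) = 1152$)
$f = - \frac{1}{84}$ ($f = \frac{1}{-78 - 6} = \frac{1}{-84} = - \frac{1}{84} \approx -0.011905$)
$\left(121 + o\right) f = \left(121 + 1152\right) \left(- \frac{1}{84}\right) = 1273 \left(- \frac{1}{84}\right) = - \frac{1273}{84}$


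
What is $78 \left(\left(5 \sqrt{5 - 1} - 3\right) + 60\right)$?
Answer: $5226$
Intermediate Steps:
$78 \left(\left(5 \sqrt{5 - 1} - 3\right) + 60\right) = 78 \left(\left(5 \sqrt{4} - 3\right) + 60\right) = 78 \left(\left(5 \cdot 2 - 3\right) + 60\right) = 78 \left(\left(10 - 3\right) + 60\right) = 78 \left(7 + 60\right) = 78 \cdot 67 = 5226$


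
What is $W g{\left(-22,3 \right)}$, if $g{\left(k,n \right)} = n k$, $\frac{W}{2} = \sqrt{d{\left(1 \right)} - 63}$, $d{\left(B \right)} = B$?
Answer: $- 132 i \sqrt{62} \approx - 1039.4 i$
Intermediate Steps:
$W = 2 i \sqrt{62}$ ($W = 2 \sqrt{1 - 63} = 2 \sqrt{-62} = 2 i \sqrt{62} \approx 15.748 i$)
$g{\left(k,n \right)} = k n$
$W g{\left(-22,3 \right)} = 2 i \sqrt{62} \left(\left(-22\right) 3\right) = 2 i \sqrt{62} \left(-66\right) = - 132 i \sqrt{62}$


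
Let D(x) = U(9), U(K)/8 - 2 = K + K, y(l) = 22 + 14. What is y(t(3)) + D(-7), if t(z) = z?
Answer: 196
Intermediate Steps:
y(l) = 36
U(K) = 16 + 16*K (U(K) = 16 + 8*(K + K) = 16 + 8*(2*K) = 16 + 16*K)
D(x) = 160 (D(x) = 16 + 16*9 = 16 + 144 = 160)
y(t(3)) + D(-7) = 36 + 160 = 196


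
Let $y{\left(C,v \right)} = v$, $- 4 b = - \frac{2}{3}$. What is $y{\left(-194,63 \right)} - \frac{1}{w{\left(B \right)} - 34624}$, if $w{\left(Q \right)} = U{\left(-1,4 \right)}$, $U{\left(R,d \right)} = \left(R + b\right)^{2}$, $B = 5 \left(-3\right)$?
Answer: $\frac{78525693}{1246439} \approx 63.0$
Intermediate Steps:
$b = \frac{1}{6}$ ($b = - \frac{\left(-2\right) \frac{1}{3}}{4} = \left(- \frac{1}{4}\right) \left(- \frac{2}{3}\right) = \frac{1}{6} \approx 0.16667$)
$B = -15$
$U{\left(R,d \right)} = \left(\frac{1}{6} + R\right)^{2}$ ($U{\left(R,d \right)} = \left(R + \frac{1}{6}\right)^{2} = \left(\frac{1}{6} + R\right)^{2}$)
$w{\left(Q \right)} = \frac{25}{36}$ ($w{\left(Q \right)} = \frac{\left(1 + 6 \left(-1\right)\right)^{2}}{36} = \frac{\left(1 - 6\right)^{2}}{36} = \frac{\left(-5\right)^{2}}{36} = \frac{1}{36} \cdot 25 = \frac{25}{36}$)
$y{\left(-194,63 \right)} - \frac{1}{w{\left(B \right)} - 34624} = 63 - \frac{1}{\frac{25}{36} - 34624} = 63 - \frac{1}{- \frac{1246439}{36}} = 63 - - \frac{36}{1246439} = 63 + \frac{36}{1246439} = \frac{78525693}{1246439}$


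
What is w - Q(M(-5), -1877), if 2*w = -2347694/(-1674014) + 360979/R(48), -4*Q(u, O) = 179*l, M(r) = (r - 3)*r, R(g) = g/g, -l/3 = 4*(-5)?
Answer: 153318925645/837007 ≈ 1.8318e+5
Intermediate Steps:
l = 60 (l = -12*(-5) = -3*(-20) = 60)
R(g) = 1
M(r) = r*(-3 + r) (M(r) = (-3 + r)*r = r*(-3 + r))
Q(u, O) = -2685 (Q(u, O) = -179*60/4 = -¼*10740 = -2685)
w = 151071561850/837007 (w = (-2347694/(-1674014) + 360979/1)/2 = (-2347694*(-1/1674014) + 360979*1)/2 = (1173847/837007 + 360979)/2 = (½)*(302143123700/837007) = 151071561850/837007 ≈ 1.8049e+5)
w - Q(M(-5), -1877) = 151071561850/837007 - 1*(-2685) = 151071561850/837007 + 2685 = 153318925645/837007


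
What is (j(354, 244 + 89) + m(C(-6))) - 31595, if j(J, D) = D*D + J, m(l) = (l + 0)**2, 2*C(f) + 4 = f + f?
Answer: 79712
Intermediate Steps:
C(f) = -2 + f (C(f) = -2 + (f + f)/2 = -2 + (2*f)/2 = -2 + f)
m(l) = l**2
j(J, D) = J + D**2 (j(J, D) = D**2 + J = J + D**2)
(j(354, 244 + 89) + m(C(-6))) - 31595 = ((354 + (244 + 89)**2) + (-2 - 6)**2) - 31595 = ((354 + 333**2) + (-8)**2) - 31595 = ((354 + 110889) + 64) - 31595 = (111243 + 64) - 31595 = 111307 - 31595 = 79712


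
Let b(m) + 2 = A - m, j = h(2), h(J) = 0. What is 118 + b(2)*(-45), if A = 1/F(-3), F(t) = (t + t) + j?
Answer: 611/2 ≈ 305.50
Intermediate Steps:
j = 0
F(t) = 2*t (F(t) = (t + t) + 0 = 2*t + 0 = 2*t)
A = -1/6 (A = 1/(2*(-3)) = 1/(-6) = -1/6 ≈ -0.16667)
b(m) = -13/6 - m (b(m) = -2 + (-1/6 - m) = -13/6 - m)
118 + b(2)*(-45) = 118 + (-13/6 - 1*2)*(-45) = 118 + (-13/6 - 2)*(-45) = 118 - 25/6*(-45) = 118 + 375/2 = 611/2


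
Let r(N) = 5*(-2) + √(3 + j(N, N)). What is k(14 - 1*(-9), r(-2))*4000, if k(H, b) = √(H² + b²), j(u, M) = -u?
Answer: 4000*√(634 - 20*√5) ≈ 97100.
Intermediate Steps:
r(N) = -10 + √(3 - N) (r(N) = 5*(-2) + √(3 - N) = -10 + √(3 - N))
k(14 - 1*(-9), r(-2))*4000 = √((14 - 1*(-9))² + (-10 + √(3 - 1*(-2)))²)*4000 = √((14 + 9)² + (-10 + √(3 + 2))²)*4000 = √(23² + (-10 + √5)²)*4000 = √(529 + (-10 + √5)²)*4000 = 4000*√(529 + (-10 + √5)²)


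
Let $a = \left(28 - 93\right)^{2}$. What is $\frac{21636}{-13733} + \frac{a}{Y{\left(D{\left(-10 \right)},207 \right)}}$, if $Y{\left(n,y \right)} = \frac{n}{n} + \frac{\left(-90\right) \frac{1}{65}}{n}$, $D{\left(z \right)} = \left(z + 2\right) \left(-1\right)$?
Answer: $\frac{3016209752}{590519} \approx 5107.7$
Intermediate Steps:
$D{\left(z \right)} = -2 - z$ ($D{\left(z \right)} = \left(2 + z\right) \left(-1\right) = -2 - z$)
$a = 4225$ ($a = \left(-65\right)^{2} = 4225$)
$Y{\left(n,y \right)} = 1 - \frac{18}{13 n}$ ($Y{\left(n,y \right)} = 1 + \frac{\left(-90\right) \frac{1}{65}}{n} = 1 - \frac{18}{13 n}$)
$\frac{21636}{-13733} + \frac{a}{Y{\left(D{\left(-10 \right)},207 \right)}} = \frac{21636}{-13733} + \frac{4225}{\frac{1}{-2 - -10} \left(- \frac{18}{13} - -8\right)} = 21636 \left(- \frac{1}{13733}\right) + \frac{4225}{\frac{1}{-2 + 10} \left(- \frac{18}{13} + \left(-2 + 10\right)\right)} = - \frac{21636}{13733} + \frac{4225}{\frac{1}{8} \left(- \frac{18}{13} + 8\right)} = - \frac{21636}{13733} + \frac{4225}{\frac{1}{8} \cdot \frac{86}{13}} = - \frac{21636}{13733} + \frac{4225}{\frac{43}{52}} = - \frac{21636}{13733} + 4225 \cdot \frac{52}{43} = - \frac{21636}{13733} + \frac{219700}{43} = \frac{3016209752}{590519}$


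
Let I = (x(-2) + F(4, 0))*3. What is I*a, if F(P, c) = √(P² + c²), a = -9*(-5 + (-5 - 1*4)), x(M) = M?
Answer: 756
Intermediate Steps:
a = 126 (a = -9*(-5 + (-5 - 4)) = -9*(-5 - 9) = -9*(-14) = 126)
I = 6 (I = (-2 + √(4² + 0²))*3 = (-2 + √(16 + 0))*3 = (-2 + √16)*3 = (-2 + 4)*3 = 2*3 = 6)
I*a = 6*126 = 756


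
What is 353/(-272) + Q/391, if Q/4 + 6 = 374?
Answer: 671/272 ≈ 2.4669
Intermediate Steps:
Q = 1472 (Q = -24 + 4*374 = -24 + 1496 = 1472)
353/(-272) + Q/391 = 353/(-272) + 1472/391 = 353*(-1/272) + 1472*(1/391) = -353/272 + 64/17 = 671/272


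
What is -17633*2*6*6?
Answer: -1269576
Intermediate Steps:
-17633*2*6*6 = -211596*6 = -17633*72 = -1269576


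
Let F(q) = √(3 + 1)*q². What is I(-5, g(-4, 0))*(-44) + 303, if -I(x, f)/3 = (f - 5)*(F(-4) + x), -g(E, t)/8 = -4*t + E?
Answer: 96531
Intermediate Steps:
g(E, t) = -8*E + 32*t (g(E, t) = -8*(-4*t + E) = -8*(E - 4*t) = -8*E + 32*t)
F(q) = 2*q² (F(q) = √4*q² = 2*q²)
I(x, f) = -3*(-5 + f)*(32 + x) (I(x, f) = -3*(f - 5)*(2*(-4)² + x) = -3*(-5 + f)*(2*16 + x) = -3*(-5 + f)*(32 + x))
I(-5, g(-4, 0))*(-44) + 303 = (480 - 96*(-8*(-4) + 32*0) + 15*(-5) - 3*(-8*(-4) + 32*0)*(-5))*(-44) + 303 = (480 - 96*(32 + 0) - 75 - 3*(32 + 0)*(-5))*(-44) + 303 = (480 - 96*32 - 75 - 3*32*(-5))*(-44) + 303 = (480 - 3072 - 75 + 480)*(-44) + 303 = -2187*(-44) + 303 = 96228 + 303 = 96531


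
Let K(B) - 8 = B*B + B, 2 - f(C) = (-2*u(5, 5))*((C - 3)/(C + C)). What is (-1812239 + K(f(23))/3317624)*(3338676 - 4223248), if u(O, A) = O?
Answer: 351675010971937376217/219377887 ≈ 1.6031e+12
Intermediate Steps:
f(C) = 2 + 5*(-3 + C)/C (f(C) = 2 - (-2*5)*(C - 3)/(C + C) = 2 - (-10)*(-3 + C)/((2*C)) = 2 - (-10)*(-3 + C)*(1/(2*C)) = 2 - (-10)*(-3 + C)/(2*C) = 2 - (-5)*(-3 + C)/C = 2 + 5*(-3 + C)/C)
K(B) = 8 + B + B**2 (K(B) = 8 + (B*B + B) = 8 + (B**2 + B) = 8 + (B + B**2) = 8 + B + B**2)
(-1812239 + K(f(23))/3317624)*(3338676 - 4223248) = (-1812239 + (8 + (7 - 15/23) + (7 - 15/23)**2)/3317624)*(3338676 - 4223248) = (-1812239 + (8 + (7 - 15*1/23) + (7 - 15*1/23)**2)*(1/3317624))*(-884572) = (-1812239 + (8 + (7 - 15/23) + (7 - 15/23)**2)*(1/3317624))*(-884572) = (-1812239 + (8 + 146/23 + (146/23)**2)*(1/3317624))*(-884572) = (-1812239 + (8 + 146/23 + 21316/529)*(1/3317624))*(-884572) = (-1812239 + (28906/529)*(1/3317624))*(-884572) = (-1812239 + 14453/877511548)*(-884572) = -1590260650221519/877511548*(-884572) = 351675010971937376217/219377887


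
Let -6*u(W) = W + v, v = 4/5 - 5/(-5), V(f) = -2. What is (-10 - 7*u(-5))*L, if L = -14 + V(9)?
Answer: 3296/15 ≈ 219.73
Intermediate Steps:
L = -16 (L = -14 - 2 = -16)
v = 9/5 (v = 4*(⅕) - 5*(-⅕) = ⅘ + 1 = 9/5 ≈ 1.8000)
u(W) = -3/10 - W/6 (u(W) = -(W + 9/5)/6 = -(9/5 + W)/6 = -3/10 - W/6)
(-10 - 7*u(-5))*L = (-10 - 7*(-3/10 - ⅙*(-5)))*(-16) = (-10 - 7*(-3/10 + ⅚))*(-16) = (-10 - 7*8/15)*(-16) = (-10 - 56/15)*(-16) = -206/15*(-16) = 3296/15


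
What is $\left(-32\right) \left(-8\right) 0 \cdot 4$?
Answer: $0$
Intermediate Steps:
$\left(-32\right) \left(-8\right) 0 \cdot 4 = 256 \cdot 0 = 0$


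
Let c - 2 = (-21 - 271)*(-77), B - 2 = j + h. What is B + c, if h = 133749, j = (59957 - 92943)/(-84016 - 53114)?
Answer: 10712406398/68565 ≈ 1.5624e+5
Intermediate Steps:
j = 16493/68565 (j = -32986/(-137130) = -32986*(-1/137130) = 16493/68565 ≈ 0.24055)
B = 9170653808/68565 (B = 2 + (16493/68565 + 133749) = 2 + 9170516678/68565 = 9170653808/68565 ≈ 1.3375e+5)
c = 22486 (c = 2 + (-21 - 271)*(-77) = 2 - 292*(-77) = 2 + 22484 = 22486)
B + c = 9170653808/68565 + 22486 = 10712406398/68565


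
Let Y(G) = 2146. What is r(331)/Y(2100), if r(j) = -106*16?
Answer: -848/1073 ≈ -0.79031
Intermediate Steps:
r(j) = -1696
r(331)/Y(2100) = -1696/2146 = -1696*1/2146 = -848/1073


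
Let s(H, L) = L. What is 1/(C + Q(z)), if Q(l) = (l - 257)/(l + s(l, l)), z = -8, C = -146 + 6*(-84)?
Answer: -16/10135 ≈ -0.0015787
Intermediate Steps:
C = -650 (C = -146 - 504 = -650)
Q(l) = (-257 + l)/(2*l) (Q(l) = (l - 257)/(l + l) = (-257 + l)/((2*l)) = (-257 + l)*(1/(2*l)) = (-257 + l)/(2*l))
1/(C + Q(z)) = 1/(-650 + (½)*(-257 - 8)/(-8)) = 1/(-650 + (½)*(-⅛)*(-265)) = 1/(-650 + 265/16) = 1/(-10135/16) = -16/10135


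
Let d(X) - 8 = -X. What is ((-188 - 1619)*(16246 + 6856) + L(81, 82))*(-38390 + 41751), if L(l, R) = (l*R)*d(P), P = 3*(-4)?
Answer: -139859525114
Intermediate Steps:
P = -12
d(X) = 8 - X
L(l, R) = 20*R*l (L(l, R) = (l*R)*(8 - 1*(-12)) = (R*l)*(8 + 12) = (R*l)*20 = 20*R*l)
((-188 - 1619)*(16246 + 6856) + L(81, 82))*(-38390 + 41751) = ((-188 - 1619)*(16246 + 6856) + 20*82*81)*(-38390 + 41751) = (-1807*23102 + 132840)*3361 = (-41745314 + 132840)*3361 = -41612474*3361 = -139859525114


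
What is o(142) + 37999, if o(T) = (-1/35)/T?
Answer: 188855029/4970 ≈ 37999.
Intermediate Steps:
o(T) = -1/(35*T) (o(T) = (-1*1/35)/T = -1/(35*T))
o(142) + 37999 = -1/35/142 + 37999 = -1/35*1/142 + 37999 = -1/4970 + 37999 = 188855029/4970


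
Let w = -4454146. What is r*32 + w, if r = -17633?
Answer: -5018402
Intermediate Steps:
r*32 + w = -17633*32 - 4454146 = -564256 - 4454146 = -5018402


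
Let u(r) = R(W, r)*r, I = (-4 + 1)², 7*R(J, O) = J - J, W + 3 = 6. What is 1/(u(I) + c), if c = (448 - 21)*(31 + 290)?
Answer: 1/137067 ≈ 7.2957e-6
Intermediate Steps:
W = 3 (W = -3 + 6 = 3)
R(J, O) = 0 (R(J, O) = (J - J)/7 = (⅐)*0 = 0)
I = 9 (I = (-3)² = 9)
u(r) = 0 (u(r) = 0*r = 0)
c = 137067 (c = 427*321 = 137067)
1/(u(I) + c) = 1/(0 + 137067) = 1/137067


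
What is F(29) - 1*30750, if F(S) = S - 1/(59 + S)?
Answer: -2703449/88 ≈ -30721.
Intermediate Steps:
F(29) - 1*30750 = (-1 + 29² + 59*29)/(59 + 29) - 1*30750 = (-1 + 841 + 1711)/88 - 30750 = (1/88)*2551 - 30750 = 2551/88 - 30750 = -2703449/88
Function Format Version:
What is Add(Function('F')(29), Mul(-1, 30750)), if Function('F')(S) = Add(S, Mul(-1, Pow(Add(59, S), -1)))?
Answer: Rational(-2703449, 88) ≈ -30721.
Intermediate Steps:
Add(Function('F')(29), Mul(-1, 30750)) = Add(Mul(Pow(Add(59, 29), -1), Add(-1, Pow(29, 2), Mul(59, 29))), Mul(-1, 30750)) = Add(Mul(Pow(88, -1), Add(-1, 841, 1711)), -30750) = Add(Mul(Rational(1, 88), 2551), -30750) = Add(Rational(2551, 88), -30750) = Rational(-2703449, 88)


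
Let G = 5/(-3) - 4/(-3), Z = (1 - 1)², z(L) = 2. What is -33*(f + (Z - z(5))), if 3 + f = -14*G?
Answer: 11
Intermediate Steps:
Z = 0 (Z = 0² = 0)
G = -⅓ (G = 5*(-⅓) - 4*(-⅓) = -5/3 + 4/3 = -⅓ ≈ -0.33333)
f = 5/3 (f = -3 - 14*(-⅓) = -3 + 14/3 = 5/3 ≈ 1.6667)
-33*(f + (Z - z(5))) = -33*(5/3 + (0 - 1*2)) = -33*(5/3 + (0 - 2)) = -33*(5/3 - 2) = -33*(-⅓) = 11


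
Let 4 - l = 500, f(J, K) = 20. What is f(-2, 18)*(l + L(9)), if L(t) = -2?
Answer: -9960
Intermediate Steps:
l = -496 (l = 4 - 1*500 = 4 - 500 = -496)
f(-2, 18)*(l + L(9)) = 20*(-496 - 2) = 20*(-498) = -9960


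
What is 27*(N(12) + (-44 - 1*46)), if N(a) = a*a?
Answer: 1458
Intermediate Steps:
N(a) = a**2
27*(N(12) + (-44 - 1*46)) = 27*(12**2 + (-44 - 1*46)) = 27*(144 + (-44 - 46)) = 27*(144 - 90) = 27*54 = 1458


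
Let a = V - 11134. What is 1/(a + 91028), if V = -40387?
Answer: 1/39507 ≈ 2.5312e-5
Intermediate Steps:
a = -51521 (a = -40387 - 11134 = -51521)
1/(a + 91028) = 1/(-51521 + 91028) = 1/39507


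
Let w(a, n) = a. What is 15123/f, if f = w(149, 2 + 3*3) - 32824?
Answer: -15123/32675 ≈ -0.46283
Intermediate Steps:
f = -32675 (f = 149 - 32824 = -32675)
15123/f = 15123/(-32675) = 15123*(-1/32675) = -15123/32675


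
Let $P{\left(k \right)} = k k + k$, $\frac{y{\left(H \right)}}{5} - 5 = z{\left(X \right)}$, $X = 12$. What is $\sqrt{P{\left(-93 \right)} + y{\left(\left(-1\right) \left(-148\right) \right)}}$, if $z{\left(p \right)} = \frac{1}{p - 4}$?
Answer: $\frac{\sqrt{137306}}{4} \approx 92.637$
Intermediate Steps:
$z{\left(p \right)} = \frac{1}{-4 + p}$
$y{\left(H \right)} = \frac{205}{8}$ ($y{\left(H \right)} = 25 + \frac{5}{-4 + 12} = 25 + \frac{5}{8} = \frac{205}{8}$)
$P{\left(k \right)} = k + k^{2}$ ($P{\left(k \right)} = k^{2} + k = k + k^{2}$)
$\sqrt{P{\left(-93 \right)} + y{\left(\left(-1\right) \left(-148\right) \right)}} = \sqrt{- 93 \left(1 - 93\right) + \frac{205}{8}} = \sqrt{\left(-93\right) \left(-92\right) + \frac{205}{8}} = \sqrt{8556 + \frac{205}{8}} = \sqrt{\frac{68653}{8}} = \frac{\sqrt{137306}}{4}$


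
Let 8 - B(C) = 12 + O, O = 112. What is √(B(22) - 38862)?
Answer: I*√38978 ≈ 197.43*I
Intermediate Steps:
B(C) = -116 (B(C) = 8 - (12 + 112) = 8 - 1*124 = 8 - 124 = -116)
√(B(22) - 38862) = √(-116 - 38862) = √(-38978) = I*√38978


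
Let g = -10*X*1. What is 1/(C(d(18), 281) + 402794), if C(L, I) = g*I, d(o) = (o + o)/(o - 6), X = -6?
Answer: 1/419654 ≈ 2.3829e-6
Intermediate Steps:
d(o) = 2*o/(-6 + o) (d(o) = (2*o)/(-6 + o) = 2*o/(-6 + o))
g = 60 (g = -10*(-6)*1 = 60*1 = 60)
C(L, I) = 60*I
1/(C(d(18), 281) + 402794) = 1/(60*281 + 402794) = 1/(16860 + 402794) = 1/419654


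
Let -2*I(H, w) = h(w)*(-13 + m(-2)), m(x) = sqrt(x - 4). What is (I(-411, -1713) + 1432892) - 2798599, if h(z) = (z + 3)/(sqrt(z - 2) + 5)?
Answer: (-9559949*sqrt(35) + 855*sqrt(6) + 6839650*I)/(-5*I + 7*sqrt(35)) ≈ -1.3657e+6 + 270.56*I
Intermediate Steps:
m(x) = sqrt(-4 + x)
h(z) = (3 + z)/(5 + sqrt(-2 + z)) (h(z) = (3 + z)/(sqrt(-2 + z) + 5) = (3 + z)/(5 + sqrt(-2 + z)))
I(H, w) = -(-13 + I*sqrt(6))*(3 + w)/(2*(5 + sqrt(-2 + w))) (I(H, w) = -(3 + w)/(5 + sqrt(-2 + w))*(-13 + sqrt(-4 - 2))/2 = -(3 + w)/(5 + sqrt(-2 + w))*(-13 + sqrt(-6))/2 = -(3 + w)/(5 + sqrt(-2 + w))*(-13 + I*sqrt(6))/2 = -(-13 + I*sqrt(6))*(3 + w)/(2*(5 + sqrt(-2 + w))))
(I(-411, -1713) + 1432892) - 2798599 = ((3 - 1713)*(13 - I*sqrt(6))/(2*(5 + sqrt(-2 - 1713))) + 1432892) - 2798599 = ((1/2)*(-1710)*(13 - I*sqrt(6))/(5 + sqrt(-1715)) + 1432892) - 2798599 = ((1/2)*(-1710)*(13 - I*sqrt(6))/(5 + 7*I*sqrt(35)) + 1432892) - 2798599 = (-855*(13 - I*sqrt(6))/(5 + 7*I*sqrt(35)) + 1432892) - 2798599 = (1432892 - 855*(13 - I*sqrt(6))/(5 + 7*I*sqrt(35))) - 2798599 = -1365707 - 855*(13 - I*sqrt(6))/(5 + 7*I*sqrt(35))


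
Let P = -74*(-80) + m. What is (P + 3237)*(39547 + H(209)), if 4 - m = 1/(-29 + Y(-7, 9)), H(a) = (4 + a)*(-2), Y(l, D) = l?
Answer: 12901988437/36 ≈ 3.5839e+8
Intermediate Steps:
H(a) = -8 - 2*a
m = 145/36 (m = 4 - 1/(-29 - 7) = 4 - 1/(-36) = 4 - 1*(-1/36) = 4 + 1/36 = 145/36 ≈ 4.0278)
P = 213265/36 (P = -74*(-80) + 145/36 = 5920 + 145/36 = 213265/36 ≈ 5924.0)
(P + 3237)*(39547 + H(209)) = (213265/36 + 3237)*(39547 + (-8 - 2*209)) = 329797*(39547 + (-8 - 418))/36 = 329797*(39547 - 426)/36 = (329797/36)*39121 = 12901988437/36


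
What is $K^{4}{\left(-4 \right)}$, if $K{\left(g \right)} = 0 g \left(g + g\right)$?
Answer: $0$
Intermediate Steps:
$K{\left(g \right)} = 0$ ($K{\left(g \right)} = 0 \cdot 2 g = 0$)
$K^{4}{\left(-4 \right)} = 0^{4} = 0$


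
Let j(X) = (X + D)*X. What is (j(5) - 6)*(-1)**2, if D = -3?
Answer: 4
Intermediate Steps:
j(X) = X*(-3 + X) (j(X) = (X - 3)*X = (-3 + X)*X = X*(-3 + X))
(j(5) - 6)*(-1)**2 = (5*(-3 + 5) - 6)*(-1)**2 = (5*2 - 6)*1 = (10 - 6)*1 = 4*1 = 4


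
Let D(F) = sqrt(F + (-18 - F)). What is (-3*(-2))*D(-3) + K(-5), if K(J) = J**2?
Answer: 25 + 18*I*sqrt(2) ≈ 25.0 + 25.456*I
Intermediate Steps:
D(F) = 3*I*sqrt(2) (D(F) = sqrt(-18) = 3*I*sqrt(2))
(-3*(-2))*D(-3) + K(-5) = (-3*(-2))*(3*I*sqrt(2)) + (-5)**2 = 6*(3*I*sqrt(2)) + 25 = 18*I*sqrt(2) + 25 = 25 + 18*I*sqrt(2)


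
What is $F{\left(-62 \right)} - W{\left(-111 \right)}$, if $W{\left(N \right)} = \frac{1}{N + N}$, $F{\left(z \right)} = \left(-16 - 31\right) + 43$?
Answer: $- \frac{887}{222} \approx -3.9955$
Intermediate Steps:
$F{\left(z \right)} = -4$ ($F{\left(z \right)} = -47 + 43 = -4$)
$W{\left(N \right)} = \frac{1}{2 N}$
$F{\left(-62 \right)} - W{\left(-111 \right)} = -4 - \frac{1}{2 \left(-111\right)} = -4 - \frac{1}{2} \left(- \frac{1}{111}\right) = -4 - - \frac{1}{222} = -4 + \frac{1}{222} = - \frac{887}{222}$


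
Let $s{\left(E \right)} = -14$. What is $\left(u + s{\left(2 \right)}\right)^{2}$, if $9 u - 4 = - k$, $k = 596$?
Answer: $\frac{515524}{81} \approx 6364.5$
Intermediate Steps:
$u = - \frac{592}{9}$ ($u = \frac{4}{9} + \frac{\left(-1\right) 596}{9} = \frac{4}{9} + \frac{1}{9} \left(-596\right) = \frac{4}{9} - \frac{596}{9} = - \frac{592}{9} \approx -65.778$)
$\left(u + s{\left(2 \right)}\right)^{2} = \left(- \frac{592}{9} - 14\right)^{2} = \left(- \frac{718}{9}\right)^{2} = \frac{515524}{81}$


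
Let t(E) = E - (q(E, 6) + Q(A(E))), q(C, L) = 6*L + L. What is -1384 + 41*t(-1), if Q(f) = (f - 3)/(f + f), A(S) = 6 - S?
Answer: -22111/7 ≈ -3158.7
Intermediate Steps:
q(C, L) = 7*L
Q(f) = (-3 + f)/(2*f) (Q(f) = (-3 + f)/((2*f)) = (-3 + f)*(1/(2*f)) = (-3 + f)/(2*f))
t(E) = -42 + E - (3 - E)/(2*(6 - E)) (t(E) = E - (7*6 + (-3 + (6 - E))/(2*(6 - E))) = E - (42 + (3 - E)/(2*(6 - E))) = E + (-42 - (3 - E)/(2*(6 - E))) = -42 + E - (3 - E)/(2*(6 - E)))
-1384 + 41*t(-1) = -1384 + 41*((507 - 97*(-1) + 2*(-1)²)/(2*(-6 - 1))) = -1384 + 41*((½)*(507 + 97 + 2*1)/(-7)) = -1384 + 41*((½)*(-⅐)*(507 + 97 + 2)) = -1384 + 41*((½)*(-⅐)*606) = -1384 + 41*(-303/7) = -1384 - 12423/7 = -22111/7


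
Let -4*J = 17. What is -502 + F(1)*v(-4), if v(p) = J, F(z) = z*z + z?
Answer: -1021/2 ≈ -510.50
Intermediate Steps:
J = -17/4 (J = -¼*17 = -17/4 ≈ -4.2500)
F(z) = z + z² (F(z) = z² + z = z + z²)
v(p) = -17/4
-502 + F(1)*v(-4) = -502 + (1*(1 + 1))*(-17/4) = -502 + (1*2)*(-17/4) = -502 + 2*(-17/4) = -502 - 17/2 = -1021/2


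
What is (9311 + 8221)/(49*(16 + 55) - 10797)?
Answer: -8766/3659 ≈ -2.3957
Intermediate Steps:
(9311 + 8221)/(49*(16 + 55) - 10797) = 17532/(49*71 - 10797) = 17532/(3479 - 10797) = 17532/(-7318) = 17532*(-1/7318) = -8766/3659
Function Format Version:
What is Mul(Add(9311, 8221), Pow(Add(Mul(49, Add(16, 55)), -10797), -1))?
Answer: Rational(-8766, 3659) ≈ -2.3957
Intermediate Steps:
Mul(Add(9311, 8221), Pow(Add(Mul(49, Add(16, 55)), -10797), -1)) = Mul(17532, Pow(Add(Mul(49, 71), -10797), -1)) = Mul(17532, Pow(Add(3479, -10797), -1)) = Mul(17532, Pow(-7318, -1)) = Mul(17532, Rational(-1, 7318)) = Rational(-8766, 3659)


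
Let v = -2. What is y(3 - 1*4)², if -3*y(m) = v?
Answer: 4/9 ≈ 0.44444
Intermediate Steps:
y(m) = ⅔ (y(m) = -⅓*(-2) = ⅔)
y(3 - 1*4)² = (⅔)² = 4/9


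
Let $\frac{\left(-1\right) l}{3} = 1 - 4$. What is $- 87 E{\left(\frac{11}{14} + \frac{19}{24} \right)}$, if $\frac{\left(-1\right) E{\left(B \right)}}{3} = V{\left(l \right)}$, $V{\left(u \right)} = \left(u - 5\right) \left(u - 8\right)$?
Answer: $1044$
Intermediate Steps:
$l = 9$ ($l = - 3 \left(1 - 4\right) = \left(-3\right) \left(-3\right) = 9$)
$V{\left(u \right)} = \left(-8 + u\right) \left(-5 + u\right)$ ($V{\left(u \right)} = \left(-5 + u\right) \left(-8 + u\right) = \left(-8 + u\right) \left(-5 + u\right)$)
$E{\left(B \right)} = -12$ ($E{\left(B \right)} = - 3 \left(40 + 9^{2} - 117\right) = - 3 \left(40 + 81 - 117\right) = \left(-3\right) 4 = -12$)
$- 87 E{\left(\frac{11}{14} + \frac{19}{24} \right)} = \left(-87\right) \left(-12\right) = 1044$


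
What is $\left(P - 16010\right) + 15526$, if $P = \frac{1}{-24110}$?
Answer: $- \frac{11669241}{24110} \approx -484.0$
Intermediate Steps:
$P = - \frac{1}{24110} \approx -4.1477 \cdot 10^{-5}$
$\left(P - 16010\right) + 15526 = \left(- \frac{1}{24110} - 16010\right) + 15526 = - \frac{386001101}{24110} + 15526 = - \frac{11669241}{24110}$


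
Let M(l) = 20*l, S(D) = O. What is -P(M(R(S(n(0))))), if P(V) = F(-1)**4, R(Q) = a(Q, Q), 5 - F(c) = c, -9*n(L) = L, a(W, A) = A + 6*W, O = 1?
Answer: -1296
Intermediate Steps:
n(L) = -L/9
S(D) = 1
F(c) = 5 - c
R(Q) = 7*Q (R(Q) = Q + 6*Q = 7*Q)
P(V) = 1296 (P(V) = (5 - 1*(-1))**4 = (5 + 1)**4 = 6**4 = 1296)
-P(M(R(S(n(0))))) = -1*1296 = -1296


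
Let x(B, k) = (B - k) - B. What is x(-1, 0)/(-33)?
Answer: 0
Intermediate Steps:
x(B, k) = -k
x(-1, 0)/(-33) = (-1*0)/(-33) = -1/33*0 = 0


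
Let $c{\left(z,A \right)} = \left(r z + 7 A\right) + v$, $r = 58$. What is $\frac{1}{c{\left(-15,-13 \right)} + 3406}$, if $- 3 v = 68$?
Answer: $\frac{3}{7267} \approx 0.00041283$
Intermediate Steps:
$v = - \frac{68}{3}$ ($v = \left(- \frac{1}{3}\right) 68 = - \frac{68}{3} \approx -22.667$)
$c{\left(z,A \right)} = - \frac{68}{3} + 7 A + 58 z$ ($c{\left(z,A \right)} = \left(58 z + 7 A\right) - \frac{68}{3} = \left(7 A + 58 z\right) - \frac{68}{3} = - \frac{68}{3} + 7 A + 58 z$)
$\frac{1}{c{\left(-15,-13 \right)} + 3406} = \frac{1}{\left(- \frac{68}{3} + 7 \left(-13\right) + 58 \left(-15\right)\right) + 3406} = \frac{1}{\left(- \frac{68}{3} - 91 - 870\right) + 3406} = \frac{1}{- \frac{2951}{3} + 3406} = \frac{1}{\frac{7267}{3}} = \frac{3}{7267}$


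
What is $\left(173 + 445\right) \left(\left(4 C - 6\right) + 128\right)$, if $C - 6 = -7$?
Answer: $72924$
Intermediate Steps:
$C = -1$ ($C = 6 - 7 = -1$)
$\left(173 + 445\right) \left(\left(4 C - 6\right) + 128\right) = \left(173 + 445\right) \left(\left(4 \left(-1\right) - 6\right) + 128\right) = 618 \left(\left(-4 - 6\right) + 128\right) = 618 \left(-10 + 128\right) = 618 \cdot 118 = 72924$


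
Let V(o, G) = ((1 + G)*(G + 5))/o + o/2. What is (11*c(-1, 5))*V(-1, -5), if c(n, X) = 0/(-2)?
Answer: 0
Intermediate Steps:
V(o, G) = o/2 + (1 + G)*(5 + G)/o (V(o, G) = ((1 + G)*(5 + G))/o + o*(1/2) = (1 + G)*(5 + G)/o + o/2 = o/2 + (1 + G)*(5 + G)/o)
c(n, X) = 0 (c(n, X) = 0*(-1/2) = 0)
(11*c(-1, 5))*V(-1, -5) = (11*0)*((5 + (-5)**2 + (1/2)*(-1)**2 + 6*(-5))/(-1)) = 0*(-(5 + 25 + (1/2)*1 - 30)) = 0*(-(5 + 25 + 1/2 - 30)) = 0*(-1*1/2) = 0*(-1/2) = 0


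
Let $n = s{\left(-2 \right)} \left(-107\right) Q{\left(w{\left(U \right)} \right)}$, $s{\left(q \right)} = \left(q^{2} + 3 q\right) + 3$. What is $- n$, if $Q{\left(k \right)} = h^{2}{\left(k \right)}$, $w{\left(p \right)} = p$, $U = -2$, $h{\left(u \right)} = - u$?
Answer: $428$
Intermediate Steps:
$s{\left(q \right)} = 3 + q^{2} + 3 q$
$Q{\left(k \right)} = k^{2}$ ($Q{\left(k \right)} = \left(- k\right)^{2} = k^{2}$)
$n = -428$ ($n = \left(3 + \left(-2\right)^{2} + 3 \left(-2\right)\right) \left(-107\right) \left(-2\right)^{2} = \left(3 + 4 - 6\right) \left(-107\right) 4 = 1 \left(-107\right) 4 = \left(-107\right) 4 = -428$)
$- n = \left(-1\right) \left(-428\right) = 428$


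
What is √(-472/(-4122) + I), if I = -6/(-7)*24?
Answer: 2*√119598227/4809 ≈ 4.5482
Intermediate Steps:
I = 144/7 (I = -6*(-⅐)*24 = (6/7)*24 = 144/7 ≈ 20.571)
√(-472/(-4122) + I) = √(-472/(-4122) + 144/7) = √(-472*(-1/4122) + 144/7) = √(236/2061 + 144/7) = √(298436/14427) = 2*√119598227/4809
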